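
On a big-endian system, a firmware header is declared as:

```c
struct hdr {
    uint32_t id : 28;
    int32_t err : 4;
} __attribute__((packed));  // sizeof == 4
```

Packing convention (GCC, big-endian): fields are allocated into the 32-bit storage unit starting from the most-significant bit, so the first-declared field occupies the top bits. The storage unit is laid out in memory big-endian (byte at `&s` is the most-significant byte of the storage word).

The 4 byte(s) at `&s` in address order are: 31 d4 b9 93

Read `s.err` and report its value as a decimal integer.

[0]=0x31 [1]=0xd4 [2]=0xb9 [3]=0x93 (big-endian) → word 0x31d4b993
id:28 @ bit 4 → (0x31d4b993>>4)&0xfffffff = 0x31d4b99
err:4 @ bit 0 → (0x31d4b993>>0)&0xf = 0x3  ←
err signed 4b, MSB=0: value = 3

3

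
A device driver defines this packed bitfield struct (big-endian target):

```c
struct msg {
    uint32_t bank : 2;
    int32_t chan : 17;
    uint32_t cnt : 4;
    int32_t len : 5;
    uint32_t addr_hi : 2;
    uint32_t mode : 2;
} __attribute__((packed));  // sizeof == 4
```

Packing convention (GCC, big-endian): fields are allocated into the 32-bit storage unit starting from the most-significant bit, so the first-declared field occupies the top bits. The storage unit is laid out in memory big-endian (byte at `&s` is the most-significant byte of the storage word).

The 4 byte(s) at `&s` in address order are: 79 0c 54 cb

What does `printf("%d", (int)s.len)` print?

12

[0]=0x79 [1]=0x0c [2]=0x54 [3]=0xcb (big-endian) → word 0x790c54cb
bank [30+:2] = (word>>30) & 0x3 = 1
chan [13+:17] = (word>>13) & 0x1ffff = 116834
cnt [9+:4] = (word>>9) & 0xf = 10
len [4+:5] = (word>>4) & 0x1f = 12  ←
addr_hi [2+:2] = (word>>2) & 0x3 = 2
mode [0+:2] = (word>>0) & 0x3 = 3
len signed 5b, MSB=0: value = 12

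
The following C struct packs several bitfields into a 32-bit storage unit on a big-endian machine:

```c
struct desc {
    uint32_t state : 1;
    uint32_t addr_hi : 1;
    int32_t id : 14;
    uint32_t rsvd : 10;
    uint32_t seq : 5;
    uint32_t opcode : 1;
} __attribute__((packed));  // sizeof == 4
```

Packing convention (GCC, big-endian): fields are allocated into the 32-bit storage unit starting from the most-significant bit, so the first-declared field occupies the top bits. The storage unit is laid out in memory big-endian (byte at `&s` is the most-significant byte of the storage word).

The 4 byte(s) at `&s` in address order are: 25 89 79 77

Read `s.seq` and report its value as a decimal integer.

27

[0]=0x25 [1]=0x89 [2]=0x79 [3]=0x77 (big-endian) → word 0x25897977
state:1 @ bit 31 → (0x25897977>>31)&0x1 = 0x0
addr_hi:1 @ bit 30 → (0x25897977>>30)&0x1 = 0x0
id:14 @ bit 16 → (0x25897977>>16)&0x3fff = 0x2589
rsvd:10 @ bit 6 → (0x25897977>>6)&0x3ff = 0x1e5
seq:5 @ bit 1 → (0x25897977>>1)&0x1f = 0x1b  ←
opcode:1 @ bit 0 → (0x25897977>>0)&0x1 = 0x1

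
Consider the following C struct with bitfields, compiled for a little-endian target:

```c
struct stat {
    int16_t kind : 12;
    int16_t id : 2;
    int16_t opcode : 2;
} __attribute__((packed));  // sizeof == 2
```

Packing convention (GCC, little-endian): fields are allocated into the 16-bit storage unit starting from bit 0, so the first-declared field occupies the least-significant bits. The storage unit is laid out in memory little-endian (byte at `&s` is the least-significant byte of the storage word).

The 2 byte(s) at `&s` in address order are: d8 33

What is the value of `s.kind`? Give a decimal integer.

[0]=0xd8 [1]=0x33 (little-endian) → word 0x33d8
kind:12 @ bit 0 → (0x33d8>>0)&0xfff = 0x3d8  ←
id:2 @ bit 12 → (0x33d8>>12)&0x3 = 0x3
opcode:2 @ bit 14 → (0x33d8>>14)&0x3 = 0x0
kind signed 12b, MSB=0: value = 984

984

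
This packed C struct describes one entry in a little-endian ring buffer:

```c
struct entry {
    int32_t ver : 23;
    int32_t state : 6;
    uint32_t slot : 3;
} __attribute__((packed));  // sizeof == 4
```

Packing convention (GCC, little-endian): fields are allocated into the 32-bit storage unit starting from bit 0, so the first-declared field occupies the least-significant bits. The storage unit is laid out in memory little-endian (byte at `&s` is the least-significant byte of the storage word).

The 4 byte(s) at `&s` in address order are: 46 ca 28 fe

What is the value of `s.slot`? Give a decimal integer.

7

[0]=0x46 [1]=0xca [2]=0x28 [3]=0xfe (little-endian) → word 0xfe28ca46
ver [0+:23] = (word>>0) & 0x7fffff = 2673222
state [23+:6] = (word>>23) & 0x3f = 60
slot [29+:3] = (word>>29) & 0x7 = 7  ←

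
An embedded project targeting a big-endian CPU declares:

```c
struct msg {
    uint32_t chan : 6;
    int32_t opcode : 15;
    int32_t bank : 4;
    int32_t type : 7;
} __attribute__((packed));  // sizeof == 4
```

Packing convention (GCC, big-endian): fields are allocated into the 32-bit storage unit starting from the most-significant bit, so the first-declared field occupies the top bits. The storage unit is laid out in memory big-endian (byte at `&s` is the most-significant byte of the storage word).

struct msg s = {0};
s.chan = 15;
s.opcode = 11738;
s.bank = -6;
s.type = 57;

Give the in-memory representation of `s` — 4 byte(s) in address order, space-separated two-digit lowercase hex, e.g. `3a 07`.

3d 6e d5 39

chan:6 = 15 → 0xf << 26 → word 0x3c000000
opcode:15 = 11738 → 0x2dda << 11 → word 0x3d6ed000
bank:4 = -6 → 0xa << 7 → word 0x3d6ed500
type:7 = 57 → 0x39 << 0 → word 0x3d6ed539
word = 0x3d6ed539 → big-endian bytes:
  [0]=0x3d  [1]=0x6e  [2]=0xd5  [3]=0x39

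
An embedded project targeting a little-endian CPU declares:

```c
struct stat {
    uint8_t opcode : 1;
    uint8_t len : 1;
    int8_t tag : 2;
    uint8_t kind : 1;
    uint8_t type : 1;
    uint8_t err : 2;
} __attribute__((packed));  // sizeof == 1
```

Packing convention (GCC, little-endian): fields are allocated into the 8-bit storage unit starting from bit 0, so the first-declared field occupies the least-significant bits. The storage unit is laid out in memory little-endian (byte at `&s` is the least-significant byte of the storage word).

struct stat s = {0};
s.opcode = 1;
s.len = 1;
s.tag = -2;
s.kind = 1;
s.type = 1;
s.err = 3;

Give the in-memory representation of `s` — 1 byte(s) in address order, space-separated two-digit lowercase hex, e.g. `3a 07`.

fb

opcode (1b) val=1 bits=0x1 at bit 0: 0x01
len (1b) val=1 bits=0x1 at bit 1: 0x03
tag (2b) val=-2 bits=0x2 at bit 2: 0x0b
kind (1b) val=1 bits=0x1 at bit 4: 0x1b
type (1b) val=1 bits=0x1 at bit 5: 0x3b
err (2b) val=3 bits=0x3 at bit 6: 0xfb
word = 0xfb → little-endian bytes:
  [0]=0xfb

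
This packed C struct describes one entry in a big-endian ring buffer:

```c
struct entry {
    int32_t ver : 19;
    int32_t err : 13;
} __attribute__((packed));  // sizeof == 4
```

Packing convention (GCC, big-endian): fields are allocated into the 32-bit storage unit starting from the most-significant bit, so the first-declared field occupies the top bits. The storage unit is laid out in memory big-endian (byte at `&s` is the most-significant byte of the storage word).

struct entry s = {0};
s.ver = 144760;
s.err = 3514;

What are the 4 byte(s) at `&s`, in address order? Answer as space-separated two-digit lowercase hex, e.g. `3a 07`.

ver:19 = 144760 → 0x23578 << 13 → word 0x46af0000
err:13 = 3514 → 0xdba << 0 → word 0x46af0dba
word = 0x46af0dba → big-endian bytes:
  [0]=0x46  [1]=0xaf  [2]=0x0d  [3]=0xba

46 af 0d ba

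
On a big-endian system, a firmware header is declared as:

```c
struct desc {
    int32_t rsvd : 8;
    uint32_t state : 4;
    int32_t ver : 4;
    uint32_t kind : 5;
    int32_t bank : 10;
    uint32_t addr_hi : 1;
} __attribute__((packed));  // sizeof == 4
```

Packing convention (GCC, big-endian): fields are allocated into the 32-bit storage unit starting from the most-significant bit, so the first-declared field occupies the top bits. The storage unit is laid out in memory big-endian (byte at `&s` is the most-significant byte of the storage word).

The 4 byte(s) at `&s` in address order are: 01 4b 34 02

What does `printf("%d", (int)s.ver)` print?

-5

[0]=0x01 [1]=0x4b [2]=0x34 [3]=0x02 (big-endian) → word 0x014b3402
rsvd:8 @ bit 24 → (0x014b3402>>24)&0xff = 0x1
state:4 @ bit 20 → (0x014b3402>>20)&0xf = 0x4
ver:4 @ bit 16 → (0x014b3402>>16)&0xf = 0xb  ←
kind:5 @ bit 11 → (0x014b3402>>11)&0x1f = 0x6
bank:10 @ bit 1 → (0x014b3402>>1)&0x3ff = 0x201
addr_hi:1 @ bit 0 → (0x014b3402>>0)&0x1 = 0x0
ver signed 4b, MSB=1: 11 - 16 = -5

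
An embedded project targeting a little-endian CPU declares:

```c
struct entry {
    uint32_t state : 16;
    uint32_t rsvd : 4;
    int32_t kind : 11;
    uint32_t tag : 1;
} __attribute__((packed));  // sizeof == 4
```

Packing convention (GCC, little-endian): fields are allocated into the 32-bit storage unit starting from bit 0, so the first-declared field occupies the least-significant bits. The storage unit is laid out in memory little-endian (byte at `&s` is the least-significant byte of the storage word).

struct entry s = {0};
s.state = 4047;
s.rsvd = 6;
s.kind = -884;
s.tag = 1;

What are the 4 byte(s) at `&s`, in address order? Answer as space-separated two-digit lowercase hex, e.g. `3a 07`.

cf 0f c6 c8

state:16 = 4047 → 0xfcf << 0 → word 0x00000fcf
rsvd:4 = 6 → 0x6 << 16 → word 0x00060fcf
kind:11 = -884 → 0x48c << 20 → word 0x48c60fcf
tag:1 = 1 → 0x1 << 31 → word 0xc8c60fcf
word = 0xc8c60fcf → little-endian bytes:
  [0]=0xcf  [1]=0x0f  [2]=0xc6  [3]=0xc8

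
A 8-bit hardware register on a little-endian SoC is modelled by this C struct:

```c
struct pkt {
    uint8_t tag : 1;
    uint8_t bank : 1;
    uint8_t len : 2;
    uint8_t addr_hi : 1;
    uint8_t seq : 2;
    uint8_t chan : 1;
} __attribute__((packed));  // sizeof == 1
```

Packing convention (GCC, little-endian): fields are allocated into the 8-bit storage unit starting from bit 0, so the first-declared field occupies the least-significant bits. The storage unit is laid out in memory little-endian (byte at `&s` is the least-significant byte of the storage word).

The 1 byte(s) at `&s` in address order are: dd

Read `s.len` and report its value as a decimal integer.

3

[0]=0xdd (little-endian) → word 0xdd
tag [0+:1] = (word>>0) & 0x1 = 1
bank [1+:1] = (word>>1) & 0x1 = 0
len [2+:2] = (word>>2) & 0x3 = 3  ←
addr_hi [4+:1] = (word>>4) & 0x1 = 1
seq [5+:2] = (word>>5) & 0x3 = 2
chan [7+:1] = (word>>7) & 0x1 = 1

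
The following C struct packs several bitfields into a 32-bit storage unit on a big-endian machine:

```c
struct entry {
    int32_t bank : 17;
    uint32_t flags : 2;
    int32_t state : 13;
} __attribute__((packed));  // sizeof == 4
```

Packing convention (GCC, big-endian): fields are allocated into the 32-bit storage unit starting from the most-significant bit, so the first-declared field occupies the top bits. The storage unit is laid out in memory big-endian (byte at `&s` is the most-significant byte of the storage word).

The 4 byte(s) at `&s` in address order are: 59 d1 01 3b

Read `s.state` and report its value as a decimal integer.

[0]=0x59 [1]=0xd1 [2]=0x01 [3]=0x3b (big-endian) → word 0x59d1013b
bank:17 @ bit 15 → (0x59d1013b>>15)&0x1ffff = 0xb3a2
flags:2 @ bit 13 → (0x59d1013b>>13)&0x3 = 0x0
state:13 @ bit 0 → (0x59d1013b>>0)&0x1fff = 0x13b  ←
state signed 13b, MSB=0: value = 315

315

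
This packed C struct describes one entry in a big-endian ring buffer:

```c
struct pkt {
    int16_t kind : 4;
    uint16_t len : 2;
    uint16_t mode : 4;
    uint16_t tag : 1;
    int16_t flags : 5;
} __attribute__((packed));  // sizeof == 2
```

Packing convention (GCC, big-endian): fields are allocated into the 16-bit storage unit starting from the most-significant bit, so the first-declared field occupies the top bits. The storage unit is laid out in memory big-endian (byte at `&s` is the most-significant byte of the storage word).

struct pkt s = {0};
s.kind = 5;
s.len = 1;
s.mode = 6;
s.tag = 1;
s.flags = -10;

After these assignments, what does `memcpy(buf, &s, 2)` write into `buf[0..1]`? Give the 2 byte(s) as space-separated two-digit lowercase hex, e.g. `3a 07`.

55 b6

[12+:4] kind=5 & 0xf = 0x5; word=0x5000
[10+:2] len=1 & 0x3 = 0x1; word=0x5400
[6+:4] mode=6 & 0xf = 0x6; word=0x5580
[5+:1] tag=1 & 0x1 = 0x1; word=0x55a0
[0+:5] flags=-10 & 0x1f = 0x16; word=0x55b6
word = 0x55b6 → big-endian bytes:
  [0]=0x55  [1]=0xb6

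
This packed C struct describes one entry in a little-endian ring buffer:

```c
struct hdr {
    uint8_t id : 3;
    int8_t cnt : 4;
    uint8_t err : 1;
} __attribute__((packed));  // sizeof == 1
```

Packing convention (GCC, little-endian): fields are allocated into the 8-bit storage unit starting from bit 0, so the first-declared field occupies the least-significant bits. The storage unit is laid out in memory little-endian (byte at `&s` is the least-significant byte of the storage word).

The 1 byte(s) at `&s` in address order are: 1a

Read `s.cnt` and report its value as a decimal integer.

[0]=0x1a (little-endian) → word 0x1a
id:3 @ bit 0 → (0x1a>>0)&0x7 = 0x2
cnt:4 @ bit 3 → (0x1a>>3)&0xf = 0x3  ←
err:1 @ bit 7 → (0x1a>>7)&0x1 = 0x0
cnt signed 4b, MSB=0: value = 3

3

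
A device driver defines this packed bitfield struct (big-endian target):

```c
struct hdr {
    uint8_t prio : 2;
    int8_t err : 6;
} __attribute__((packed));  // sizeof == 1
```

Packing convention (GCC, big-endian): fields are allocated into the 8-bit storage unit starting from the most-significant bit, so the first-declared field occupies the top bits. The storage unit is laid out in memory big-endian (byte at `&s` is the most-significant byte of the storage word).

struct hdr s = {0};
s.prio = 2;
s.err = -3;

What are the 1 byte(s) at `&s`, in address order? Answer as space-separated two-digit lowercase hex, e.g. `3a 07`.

bd

prio:2 = 2 → 0x2 << 6 → word 0x80
err:6 = -3 → 0x3d << 0 → word 0xbd
word = 0xbd → big-endian bytes:
  [0]=0xbd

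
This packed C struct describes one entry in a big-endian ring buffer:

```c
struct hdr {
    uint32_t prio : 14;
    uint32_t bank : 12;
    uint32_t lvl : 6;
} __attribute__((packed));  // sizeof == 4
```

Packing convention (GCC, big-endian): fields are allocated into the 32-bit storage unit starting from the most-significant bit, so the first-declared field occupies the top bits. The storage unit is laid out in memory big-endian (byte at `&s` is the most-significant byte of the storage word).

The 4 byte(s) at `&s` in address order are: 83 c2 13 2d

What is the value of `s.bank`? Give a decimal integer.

2124

[0]=0x83 [1]=0xc2 [2]=0x13 [3]=0x2d (big-endian) → word 0x83c2132d
prio [18+:14] = (word>>18) & 0x3fff = 8432
bank [6+:12] = (word>>6) & 0xfff = 2124  ←
lvl [0+:6] = (word>>0) & 0x3f = 45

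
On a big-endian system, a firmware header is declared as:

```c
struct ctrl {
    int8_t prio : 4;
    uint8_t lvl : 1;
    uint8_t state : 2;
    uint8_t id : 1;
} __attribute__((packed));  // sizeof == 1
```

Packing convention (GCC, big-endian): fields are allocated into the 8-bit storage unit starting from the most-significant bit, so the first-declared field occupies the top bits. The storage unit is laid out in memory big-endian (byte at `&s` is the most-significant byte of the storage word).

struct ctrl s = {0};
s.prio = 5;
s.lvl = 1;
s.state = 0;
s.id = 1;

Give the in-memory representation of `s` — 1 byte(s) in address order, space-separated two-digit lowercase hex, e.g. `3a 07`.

59

prio:4 = 5 → 0x5 << 4 → word 0x50
lvl:1 = 1 → 0x1 << 3 → word 0x58
state:2 = 0 → 0x0 << 1 → word 0x58
id:1 = 1 → 0x1 << 0 → word 0x59
word = 0x59 → big-endian bytes:
  [0]=0x59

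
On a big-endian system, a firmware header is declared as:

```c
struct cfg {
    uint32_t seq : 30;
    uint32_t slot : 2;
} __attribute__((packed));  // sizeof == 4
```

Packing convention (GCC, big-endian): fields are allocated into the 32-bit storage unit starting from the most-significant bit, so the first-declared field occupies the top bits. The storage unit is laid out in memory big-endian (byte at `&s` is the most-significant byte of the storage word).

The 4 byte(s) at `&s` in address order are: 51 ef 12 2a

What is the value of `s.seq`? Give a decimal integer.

343655562

[0]=0x51 [1]=0xef [2]=0x12 [3]=0x2a (big-endian) → word 0x51ef122a
seq:30 @ bit 2 → (0x51ef122a>>2)&0x3fffffff = 0x147bc48a  ←
slot:2 @ bit 0 → (0x51ef122a>>0)&0x3 = 0x2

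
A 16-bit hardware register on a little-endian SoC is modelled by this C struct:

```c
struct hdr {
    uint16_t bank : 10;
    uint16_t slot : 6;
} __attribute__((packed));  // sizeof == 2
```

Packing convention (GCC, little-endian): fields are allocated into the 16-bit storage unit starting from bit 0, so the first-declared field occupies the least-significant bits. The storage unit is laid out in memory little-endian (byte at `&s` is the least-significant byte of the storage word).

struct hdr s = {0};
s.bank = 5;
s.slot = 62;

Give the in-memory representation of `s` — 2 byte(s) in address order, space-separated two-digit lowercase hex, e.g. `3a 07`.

bank:10 = 5 → 0x5 << 0 → word 0x0005
slot:6 = 62 → 0x3e << 10 → word 0xf805
word = 0xf805 → little-endian bytes:
  [0]=0x05  [1]=0xf8

05 f8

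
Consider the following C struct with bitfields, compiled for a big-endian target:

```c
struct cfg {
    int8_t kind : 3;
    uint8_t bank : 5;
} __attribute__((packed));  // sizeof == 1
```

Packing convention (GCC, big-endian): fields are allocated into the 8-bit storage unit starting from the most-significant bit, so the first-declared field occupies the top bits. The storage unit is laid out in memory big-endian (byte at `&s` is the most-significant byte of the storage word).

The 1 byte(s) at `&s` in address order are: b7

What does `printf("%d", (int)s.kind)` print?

-3

[0]=0xb7 (big-endian) → word 0xb7
kind:3 @ bit 5 → (0xb7>>5)&0x7 = 0x5  ←
bank:5 @ bit 0 → (0xb7>>0)&0x1f = 0x17
kind signed 3b, MSB=1: 5 - 8 = -3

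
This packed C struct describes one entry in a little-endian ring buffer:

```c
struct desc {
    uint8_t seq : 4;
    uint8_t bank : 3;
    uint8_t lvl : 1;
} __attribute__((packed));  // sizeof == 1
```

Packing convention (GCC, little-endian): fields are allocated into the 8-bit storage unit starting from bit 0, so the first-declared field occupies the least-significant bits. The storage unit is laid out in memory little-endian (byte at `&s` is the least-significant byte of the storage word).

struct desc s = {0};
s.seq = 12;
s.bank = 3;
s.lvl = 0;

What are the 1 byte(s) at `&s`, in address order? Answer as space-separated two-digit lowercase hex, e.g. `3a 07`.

3c

seq (4b) val=12 bits=0xc at bit 0: 0x0c
bank (3b) val=3 bits=0x3 at bit 4: 0x3c
lvl (1b) val=0 bits=0x0 at bit 7: 0x3c
word = 0x3c → little-endian bytes:
  [0]=0x3c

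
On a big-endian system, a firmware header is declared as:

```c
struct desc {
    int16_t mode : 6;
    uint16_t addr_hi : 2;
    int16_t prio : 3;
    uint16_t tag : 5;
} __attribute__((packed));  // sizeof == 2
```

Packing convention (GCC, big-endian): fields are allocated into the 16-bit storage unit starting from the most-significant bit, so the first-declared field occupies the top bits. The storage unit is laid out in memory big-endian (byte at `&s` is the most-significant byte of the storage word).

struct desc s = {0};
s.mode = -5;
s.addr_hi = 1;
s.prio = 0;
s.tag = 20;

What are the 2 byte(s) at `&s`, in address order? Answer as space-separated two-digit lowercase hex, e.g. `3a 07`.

ed 14

mode (6b) val=-5 bits=0x3b at bit 10: 0xec00
addr_hi (2b) val=1 bits=0x1 at bit 8: 0xed00
prio (3b) val=0 bits=0x0 at bit 5: 0xed00
tag (5b) val=20 bits=0x14 at bit 0: 0xed14
word = 0xed14 → big-endian bytes:
  [0]=0xed  [1]=0x14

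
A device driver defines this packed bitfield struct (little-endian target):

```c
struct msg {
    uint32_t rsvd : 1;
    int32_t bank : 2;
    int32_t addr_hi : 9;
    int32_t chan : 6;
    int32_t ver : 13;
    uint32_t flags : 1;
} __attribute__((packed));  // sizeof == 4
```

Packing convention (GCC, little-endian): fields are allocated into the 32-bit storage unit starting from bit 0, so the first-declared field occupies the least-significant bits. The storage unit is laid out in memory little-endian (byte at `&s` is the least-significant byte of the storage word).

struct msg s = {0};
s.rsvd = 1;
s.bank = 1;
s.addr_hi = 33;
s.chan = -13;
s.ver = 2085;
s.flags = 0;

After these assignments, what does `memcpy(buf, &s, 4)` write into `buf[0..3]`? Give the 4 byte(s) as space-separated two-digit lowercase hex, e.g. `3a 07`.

rsvd:1 = 1 → 0x1 << 0 → word 0x00000001
bank:2 = 1 → 0x1 << 1 → word 0x00000003
addr_hi:9 = 33 → 0x21 << 3 → word 0x0000010b
chan:6 = -13 → 0x33 << 12 → word 0x0003310b
ver:13 = 2085 → 0x825 << 18 → word 0x2097310b
flags:1 = 0 → 0x0 << 31 → word 0x2097310b
word = 0x2097310b → little-endian bytes:
  [0]=0x0b  [1]=0x31  [2]=0x97  [3]=0x20

0b 31 97 20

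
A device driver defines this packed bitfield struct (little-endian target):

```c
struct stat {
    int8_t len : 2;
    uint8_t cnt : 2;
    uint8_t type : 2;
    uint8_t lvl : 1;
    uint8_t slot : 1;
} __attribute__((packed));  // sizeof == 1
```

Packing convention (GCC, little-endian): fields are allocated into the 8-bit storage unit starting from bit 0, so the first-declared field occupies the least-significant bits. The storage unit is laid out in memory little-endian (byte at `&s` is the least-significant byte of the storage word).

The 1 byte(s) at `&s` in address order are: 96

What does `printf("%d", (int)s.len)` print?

-2

[0]=0x96 (little-endian) → word 0x96
len [0+:2] = (word>>0) & 0x3 = 2  ←
cnt [2+:2] = (word>>2) & 0x3 = 1
type [4+:2] = (word>>4) & 0x3 = 1
lvl [6+:1] = (word>>6) & 0x1 = 0
slot [7+:1] = (word>>7) & 0x1 = 1
len signed 2b, MSB=1: 2 - 4 = -2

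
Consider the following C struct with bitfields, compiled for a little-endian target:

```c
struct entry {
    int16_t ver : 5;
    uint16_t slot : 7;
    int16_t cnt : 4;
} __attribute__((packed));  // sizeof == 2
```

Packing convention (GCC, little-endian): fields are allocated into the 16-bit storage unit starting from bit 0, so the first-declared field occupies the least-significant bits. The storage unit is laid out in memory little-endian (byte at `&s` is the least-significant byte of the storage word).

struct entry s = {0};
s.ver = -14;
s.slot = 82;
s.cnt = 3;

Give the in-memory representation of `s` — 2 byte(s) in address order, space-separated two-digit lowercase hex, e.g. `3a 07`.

52 3a

[0+:5] ver=-14 & 0x1f = 0x12; word=0x0012
[5+:7] slot=82 & 0x7f = 0x52; word=0x0a52
[12+:4] cnt=3 & 0xf = 0x3; word=0x3a52
word = 0x3a52 → little-endian bytes:
  [0]=0x52  [1]=0x3a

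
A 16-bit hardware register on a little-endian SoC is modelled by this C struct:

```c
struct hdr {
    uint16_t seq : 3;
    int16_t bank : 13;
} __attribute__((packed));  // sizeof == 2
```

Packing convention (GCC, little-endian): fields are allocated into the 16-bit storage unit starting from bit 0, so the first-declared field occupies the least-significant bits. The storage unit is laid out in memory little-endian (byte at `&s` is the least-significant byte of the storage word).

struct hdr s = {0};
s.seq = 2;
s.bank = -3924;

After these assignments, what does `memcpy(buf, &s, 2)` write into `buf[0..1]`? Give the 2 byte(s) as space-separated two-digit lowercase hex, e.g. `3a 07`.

seq (3b) val=2 bits=0x2 at bit 0: 0x0002
bank (13b) val=-3924 bits=0x10ac at bit 3: 0x8562
word = 0x8562 → little-endian bytes:
  [0]=0x62  [1]=0x85

62 85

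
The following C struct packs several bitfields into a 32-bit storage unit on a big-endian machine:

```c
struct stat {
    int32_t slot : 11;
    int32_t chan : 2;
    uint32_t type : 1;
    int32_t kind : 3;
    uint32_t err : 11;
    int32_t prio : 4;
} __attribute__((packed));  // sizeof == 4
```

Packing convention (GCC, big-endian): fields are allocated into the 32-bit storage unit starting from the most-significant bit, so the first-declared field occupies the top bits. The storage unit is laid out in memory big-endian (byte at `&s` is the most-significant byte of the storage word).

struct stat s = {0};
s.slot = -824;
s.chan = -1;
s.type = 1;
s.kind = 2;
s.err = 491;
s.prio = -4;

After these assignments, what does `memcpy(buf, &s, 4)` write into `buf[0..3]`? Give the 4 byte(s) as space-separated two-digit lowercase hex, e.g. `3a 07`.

slot:11 = -824 → 0x4c8 << 21 → word 0x99000000
chan:2 = -1 → 0x3 << 19 → word 0x99180000
type:1 = 1 → 0x1 << 18 → word 0x991c0000
kind:3 = 2 → 0x2 << 15 → word 0x991d0000
err:11 = 491 → 0x1eb << 4 → word 0x991d1eb0
prio:4 = -4 → 0xc << 0 → word 0x991d1ebc
word = 0x991d1ebc → big-endian bytes:
  [0]=0x99  [1]=0x1d  [2]=0x1e  [3]=0xbc

99 1d 1e bc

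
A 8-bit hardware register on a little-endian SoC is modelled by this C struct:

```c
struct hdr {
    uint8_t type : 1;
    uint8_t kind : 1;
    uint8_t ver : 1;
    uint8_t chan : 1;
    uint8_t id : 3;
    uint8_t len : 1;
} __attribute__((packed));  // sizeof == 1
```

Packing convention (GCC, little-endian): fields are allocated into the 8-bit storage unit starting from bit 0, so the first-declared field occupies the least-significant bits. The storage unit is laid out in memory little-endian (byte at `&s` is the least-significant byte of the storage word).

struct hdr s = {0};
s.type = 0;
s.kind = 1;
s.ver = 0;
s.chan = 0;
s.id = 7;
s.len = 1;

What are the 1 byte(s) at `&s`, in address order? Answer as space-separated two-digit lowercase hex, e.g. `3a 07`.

f2

type (1b) val=0 bits=0x0 at bit 0: 0x00
kind (1b) val=1 bits=0x1 at bit 1: 0x02
ver (1b) val=0 bits=0x0 at bit 2: 0x02
chan (1b) val=0 bits=0x0 at bit 3: 0x02
id (3b) val=7 bits=0x7 at bit 4: 0x72
len (1b) val=1 bits=0x1 at bit 7: 0xf2
word = 0xf2 → little-endian bytes:
  [0]=0xf2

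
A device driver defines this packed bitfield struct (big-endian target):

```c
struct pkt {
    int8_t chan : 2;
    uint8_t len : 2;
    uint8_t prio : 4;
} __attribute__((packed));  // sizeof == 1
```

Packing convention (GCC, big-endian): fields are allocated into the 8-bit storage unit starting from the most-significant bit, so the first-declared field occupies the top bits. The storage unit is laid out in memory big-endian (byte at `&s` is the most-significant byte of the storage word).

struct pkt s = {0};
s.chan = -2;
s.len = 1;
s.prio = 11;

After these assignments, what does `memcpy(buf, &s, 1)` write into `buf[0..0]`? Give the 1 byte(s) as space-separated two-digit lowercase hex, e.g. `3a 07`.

[6+:2] chan=-2 & 0x3 = 0x2; word=0x80
[4+:2] len=1 & 0x3 = 0x1; word=0x90
[0+:4] prio=11 & 0xf = 0xb; word=0x9b
word = 0x9b → big-endian bytes:
  [0]=0x9b

9b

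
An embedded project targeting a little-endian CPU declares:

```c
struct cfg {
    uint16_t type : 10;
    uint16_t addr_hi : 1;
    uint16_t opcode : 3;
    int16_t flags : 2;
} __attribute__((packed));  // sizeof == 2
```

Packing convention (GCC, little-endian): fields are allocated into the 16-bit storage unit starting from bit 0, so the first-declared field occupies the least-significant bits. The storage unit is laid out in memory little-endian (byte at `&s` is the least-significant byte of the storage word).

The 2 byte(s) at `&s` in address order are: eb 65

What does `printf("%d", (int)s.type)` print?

491

[0]=0xeb [1]=0x65 (little-endian) → word 0x65eb
type:10 @ bit 0 → (0x65eb>>0)&0x3ff = 0x1eb  ←
addr_hi:1 @ bit 10 → (0x65eb>>10)&0x1 = 0x1
opcode:3 @ bit 11 → (0x65eb>>11)&0x7 = 0x4
flags:2 @ bit 14 → (0x65eb>>14)&0x3 = 0x1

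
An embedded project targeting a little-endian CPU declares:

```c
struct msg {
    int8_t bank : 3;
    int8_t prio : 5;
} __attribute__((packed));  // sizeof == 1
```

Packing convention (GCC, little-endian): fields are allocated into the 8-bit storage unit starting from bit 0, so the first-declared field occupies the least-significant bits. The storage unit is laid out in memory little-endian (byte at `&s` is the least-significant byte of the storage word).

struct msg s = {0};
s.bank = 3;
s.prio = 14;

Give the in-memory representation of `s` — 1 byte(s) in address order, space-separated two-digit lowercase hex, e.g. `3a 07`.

73

[0+:3] bank=3 & 0x7 = 0x3; word=0x03
[3+:5] prio=14 & 0x1f = 0xe; word=0x73
word = 0x73 → little-endian bytes:
  [0]=0x73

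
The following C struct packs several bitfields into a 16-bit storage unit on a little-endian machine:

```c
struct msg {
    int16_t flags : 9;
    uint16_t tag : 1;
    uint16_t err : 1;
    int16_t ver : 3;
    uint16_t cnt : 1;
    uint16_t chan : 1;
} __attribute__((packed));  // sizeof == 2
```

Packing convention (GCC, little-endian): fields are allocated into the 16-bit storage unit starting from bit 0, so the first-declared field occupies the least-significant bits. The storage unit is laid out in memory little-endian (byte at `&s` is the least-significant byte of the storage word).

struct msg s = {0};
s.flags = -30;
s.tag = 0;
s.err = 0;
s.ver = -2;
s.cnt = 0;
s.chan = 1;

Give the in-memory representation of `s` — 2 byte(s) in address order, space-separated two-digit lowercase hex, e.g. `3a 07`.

e2 b1

flags (9b) val=-30 bits=0x1e2 at bit 0: 0x01e2
tag (1b) val=0 bits=0x0 at bit 9: 0x01e2
err (1b) val=0 bits=0x0 at bit 10: 0x01e2
ver (3b) val=-2 bits=0x6 at bit 11: 0x31e2
cnt (1b) val=0 bits=0x0 at bit 14: 0x31e2
chan (1b) val=1 bits=0x1 at bit 15: 0xb1e2
word = 0xb1e2 → little-endian bytes:
  [0]=0xe2  [1]=0xb1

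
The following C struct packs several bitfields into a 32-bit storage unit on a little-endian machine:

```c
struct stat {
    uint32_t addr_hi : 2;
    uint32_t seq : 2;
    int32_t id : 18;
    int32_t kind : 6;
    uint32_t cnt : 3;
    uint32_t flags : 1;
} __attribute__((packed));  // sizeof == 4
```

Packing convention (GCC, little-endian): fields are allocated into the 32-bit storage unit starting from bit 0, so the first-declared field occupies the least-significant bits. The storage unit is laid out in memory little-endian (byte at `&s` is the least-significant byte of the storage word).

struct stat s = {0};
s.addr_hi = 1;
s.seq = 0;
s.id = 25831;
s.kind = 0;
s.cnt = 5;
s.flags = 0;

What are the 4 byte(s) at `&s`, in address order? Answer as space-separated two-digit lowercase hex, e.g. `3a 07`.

71 4e 06 50

addr_hi:2 = 1 → 0x1 << 0 → word 0x00000001
seq:2 = 0 → 0x0 << 2 → word 0x00000001
id:18 = 25831 → 0x64e7 << 4 → word 0x00064e71
kind:6 = 0 → 0x0 << 22 → word 0x00064e71
cnt:3 = 5 → 0x5 << 28 → word 0x50064e71
flags:1 = 0 → 0x0 << 31 → word 0x50064e71
word = 0x50064e71 → little-endian bytes:
  [0]=0x71  [1]=0x4e  [2]=0x06  [3]=0x50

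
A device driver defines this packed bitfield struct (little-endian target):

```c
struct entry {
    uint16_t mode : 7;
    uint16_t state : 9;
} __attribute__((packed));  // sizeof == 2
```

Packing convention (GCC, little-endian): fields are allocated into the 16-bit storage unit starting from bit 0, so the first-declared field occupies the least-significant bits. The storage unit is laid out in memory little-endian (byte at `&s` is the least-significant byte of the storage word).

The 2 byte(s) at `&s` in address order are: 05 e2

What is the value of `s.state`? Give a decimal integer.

452

[0]=0x05 [1]=0xe2 (little-endian) → word 0xe205
mode [0+:7] = (word>>0) & 0x7f = 5
state [7+:9] = (word>>7) & 0x1ff = 452  ←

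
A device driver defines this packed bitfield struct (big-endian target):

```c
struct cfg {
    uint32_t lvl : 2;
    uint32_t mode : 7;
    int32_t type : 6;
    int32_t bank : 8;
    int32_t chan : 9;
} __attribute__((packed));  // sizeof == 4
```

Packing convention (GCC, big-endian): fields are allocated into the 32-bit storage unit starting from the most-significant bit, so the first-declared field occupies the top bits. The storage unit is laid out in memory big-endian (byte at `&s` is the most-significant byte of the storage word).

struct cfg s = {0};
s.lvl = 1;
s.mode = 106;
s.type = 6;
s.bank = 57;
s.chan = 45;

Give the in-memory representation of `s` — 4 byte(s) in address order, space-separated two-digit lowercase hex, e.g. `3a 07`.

lvl:2 = 1 → 0x1 << 30 → word 0x40000000
mode:7 = 106 → 0x6a << 23 → word 0x75000000
type:6 = 6 → 0x6 << 17 → word 0x750c0000
bank:8 = 57 → 0x39 << 9 → word 0x750c7200
chan:9 = 45 → 0x2d << 0 → word 0x750c722d
word = 0x750c722d → big-endian bytes:
  [0]=0x75  [1]=0x0c  [2]=0x72  [3]=0x2d

75 0c 72 2d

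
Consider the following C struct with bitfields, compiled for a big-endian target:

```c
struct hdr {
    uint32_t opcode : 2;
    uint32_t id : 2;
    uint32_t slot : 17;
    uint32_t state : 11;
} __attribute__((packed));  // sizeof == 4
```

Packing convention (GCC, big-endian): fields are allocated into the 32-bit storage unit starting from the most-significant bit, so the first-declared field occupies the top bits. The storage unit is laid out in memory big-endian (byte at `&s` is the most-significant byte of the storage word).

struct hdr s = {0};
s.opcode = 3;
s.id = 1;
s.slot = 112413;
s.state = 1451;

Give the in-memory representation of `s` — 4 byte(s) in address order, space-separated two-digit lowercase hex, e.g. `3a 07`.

[30+:2] opcode=3 & 0x3 = 0x3; word=0xc0000000
[28+:2] id=1 & 0x3 = 0x1; word=0xd0000000
[11+:17] slot=112413 & 0x1ffff = 0x1b71d; word=0xddb8e800
[0+:11] state=1451 & 0x7ff = 0x5ab; word=0xddb8edab
word = 0xddb8edab → big-endian bytes:
  [0]=0xdd  [1]=0xb8  [2]=0xed  [3]=0xab

dd b8 ed ab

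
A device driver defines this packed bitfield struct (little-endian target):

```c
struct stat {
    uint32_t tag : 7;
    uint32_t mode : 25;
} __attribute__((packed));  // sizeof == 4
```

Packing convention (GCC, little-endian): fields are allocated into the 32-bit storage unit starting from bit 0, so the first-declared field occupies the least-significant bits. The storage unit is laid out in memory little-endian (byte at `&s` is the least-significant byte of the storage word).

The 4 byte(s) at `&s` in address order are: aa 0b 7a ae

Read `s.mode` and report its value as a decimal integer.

22869015

[0]=0xaa [1]=0x0b [2]=0x7a [3]=0xae (little-endian) → word 0xae7a0baa
tag:7 @ bit 0 → (0xae7a0baa>>0)&0x7f = 0x2a
mode:25 @ bit 7 → (0xae7a0baa>>7)&0x1ffffff = 0x15cf417  ←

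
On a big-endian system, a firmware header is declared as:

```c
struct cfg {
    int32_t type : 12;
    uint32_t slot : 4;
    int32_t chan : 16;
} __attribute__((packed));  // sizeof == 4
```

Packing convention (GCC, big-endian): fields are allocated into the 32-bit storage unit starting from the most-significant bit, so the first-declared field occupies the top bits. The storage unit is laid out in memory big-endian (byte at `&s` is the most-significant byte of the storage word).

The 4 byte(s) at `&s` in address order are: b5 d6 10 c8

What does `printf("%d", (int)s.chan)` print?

[0]=0xb5 [1]=0xd6 [2]=0x10 [3]=0xc8 (big-endian) → word 0xb5d610c8
type:12 @ bit 20 → (0xb5d610c8>>20)&0xfff = 0xb5d
slot:4 @ bit 16 → (0xb5d610c8>>16)&0xf = 0x6
chan:16 @ bit 0 → (0xb5d610c8>>0)&0xffff = 0x10c8  ←
chan signed 16b, MSB=0: value = 4296

4296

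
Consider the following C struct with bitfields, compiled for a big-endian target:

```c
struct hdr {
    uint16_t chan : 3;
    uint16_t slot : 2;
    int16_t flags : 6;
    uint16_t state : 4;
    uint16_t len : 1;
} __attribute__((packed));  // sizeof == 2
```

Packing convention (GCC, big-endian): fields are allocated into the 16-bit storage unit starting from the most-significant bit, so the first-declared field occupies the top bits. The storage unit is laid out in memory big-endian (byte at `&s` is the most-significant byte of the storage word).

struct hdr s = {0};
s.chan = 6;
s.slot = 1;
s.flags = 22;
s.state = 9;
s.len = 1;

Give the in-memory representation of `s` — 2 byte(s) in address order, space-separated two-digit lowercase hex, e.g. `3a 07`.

ca d3

chan:3 = 6 → 0x6 << 13 → word 0xc000
slot:2 = 1 → 0x1 << 11 → word 0xc800
flags:6 = 22 → 0x16 << 5 → word 0xcac0
state:4 = 9 → 0x9 << 1 → word 0xcad2
len:1 = 1 → 0x1 << 0 → word 0xcad3
word = 0xcad3 → big-endian bytes:
  [0]=0xca  [1]=0xd3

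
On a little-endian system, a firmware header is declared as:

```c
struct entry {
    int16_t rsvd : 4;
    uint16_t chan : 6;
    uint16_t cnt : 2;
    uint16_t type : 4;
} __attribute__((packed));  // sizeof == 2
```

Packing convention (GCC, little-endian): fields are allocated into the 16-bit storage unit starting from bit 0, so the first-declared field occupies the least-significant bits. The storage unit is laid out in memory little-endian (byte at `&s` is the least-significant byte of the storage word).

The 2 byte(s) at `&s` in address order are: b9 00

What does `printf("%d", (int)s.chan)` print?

[0]=0xb9 [1]=0x00 (little-endian) → word 0x00b9
rsvd [0+:4] = (word>>0) & 0xf = 9
chan [4+:6] = (word>>4) & 0x3f = 11  ←
cnt [10+:2] = (word>>10) & 0x3 = 0
type [12+:4] = (word>>12) & 0xf = 0

11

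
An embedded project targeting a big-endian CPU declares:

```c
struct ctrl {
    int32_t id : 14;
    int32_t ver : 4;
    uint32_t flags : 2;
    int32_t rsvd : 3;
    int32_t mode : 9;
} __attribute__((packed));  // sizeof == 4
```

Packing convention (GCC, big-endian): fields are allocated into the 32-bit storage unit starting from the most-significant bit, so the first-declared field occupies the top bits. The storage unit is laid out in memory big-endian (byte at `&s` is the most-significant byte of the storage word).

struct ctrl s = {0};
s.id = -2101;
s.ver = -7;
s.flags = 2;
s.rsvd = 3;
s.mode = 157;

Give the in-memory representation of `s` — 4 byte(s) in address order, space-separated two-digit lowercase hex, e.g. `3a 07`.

df 2e 66 9d

[18+:14] id=-2101 & 0x3fff = 0x37cb; word=0xdf2c0000
[14+:4] ver=-7 & 0xf = 0x9; word=0xdf2e4000
[12+:2] flags=2 & 0x3 = 0x2; word=0xdf2e6000
[9+:3] rsvd=3 & 0x7 = 0x3; word=0xdf2e6600
[0+:9] mode=157 & 0x1ff = 0x9d; word=0xdf2e669d
word = 0xdf2e669d → big-endian bytes:
  [0]=0xdf  [1]=0x2e  [2]=0x66  [3]=0x9d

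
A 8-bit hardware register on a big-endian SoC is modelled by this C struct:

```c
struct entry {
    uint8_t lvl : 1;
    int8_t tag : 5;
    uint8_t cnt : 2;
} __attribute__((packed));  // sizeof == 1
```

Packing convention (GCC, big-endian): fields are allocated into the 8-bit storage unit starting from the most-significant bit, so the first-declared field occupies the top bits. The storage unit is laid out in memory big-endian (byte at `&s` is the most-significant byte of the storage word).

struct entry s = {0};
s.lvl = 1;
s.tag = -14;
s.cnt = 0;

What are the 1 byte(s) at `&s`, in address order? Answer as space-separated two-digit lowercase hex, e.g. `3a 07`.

c8

lvl:1 = 1 → 0x1 << 7 → word 0x80
tag:5 = -14 → 0x12 << 2 → word 0xc8
cnt:2 = 0 → 0x0 << 0 → word 0xc8
word = 0xc8 → big-endian bytes:
  [0]=0xc8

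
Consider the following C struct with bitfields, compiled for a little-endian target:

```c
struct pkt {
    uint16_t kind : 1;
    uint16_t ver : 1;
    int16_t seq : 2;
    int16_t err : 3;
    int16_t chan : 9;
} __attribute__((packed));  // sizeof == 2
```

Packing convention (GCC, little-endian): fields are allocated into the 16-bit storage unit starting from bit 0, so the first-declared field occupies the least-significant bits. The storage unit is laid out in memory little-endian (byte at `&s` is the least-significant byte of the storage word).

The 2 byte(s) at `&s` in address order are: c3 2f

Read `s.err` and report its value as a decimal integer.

[0]=0xc3 [1]=0x2f (little-endian) → word 0x2fc3
kind:1 @ bit 0 → (0x2fc3>>0)&0x1 = 0x1
ver:1 @ bit 1 → (0x2fc3>>1)&0x1 = 0x1
seq:2 @ bit 2 → (0x2fc3>>2)&0x3 = 0x0
err:3 @ bit 4 → (0x2fc3>>4)&0x7 = 0x4  ←
chan:9 @ bit 7 → (0x2fc3>>7)&0x1ff = 0x5f
err signed 3b, MSB=1: 4 - 8 = -4

-4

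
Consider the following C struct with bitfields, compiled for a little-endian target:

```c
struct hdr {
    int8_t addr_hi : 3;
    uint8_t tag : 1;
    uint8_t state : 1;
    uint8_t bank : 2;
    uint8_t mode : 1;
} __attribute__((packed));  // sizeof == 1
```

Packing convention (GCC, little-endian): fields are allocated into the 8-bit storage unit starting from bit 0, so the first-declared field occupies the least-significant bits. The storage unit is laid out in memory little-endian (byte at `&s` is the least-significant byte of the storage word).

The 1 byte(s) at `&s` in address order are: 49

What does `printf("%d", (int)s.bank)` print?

2

[0]=0x49 (little-endian) → word 0x49
addr_hi [0+:3] = (word>>0) & 0x7 = 1
tag [3+:1] = (word>>3) & 0x1 = 1
state [4+:1] = (word>>4) & 0x1 = 0
bank [5+:2] = (word>>5) & 0x3 = 2  ←
mode [7+:1] = (word>>7) & 0x1 = 0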